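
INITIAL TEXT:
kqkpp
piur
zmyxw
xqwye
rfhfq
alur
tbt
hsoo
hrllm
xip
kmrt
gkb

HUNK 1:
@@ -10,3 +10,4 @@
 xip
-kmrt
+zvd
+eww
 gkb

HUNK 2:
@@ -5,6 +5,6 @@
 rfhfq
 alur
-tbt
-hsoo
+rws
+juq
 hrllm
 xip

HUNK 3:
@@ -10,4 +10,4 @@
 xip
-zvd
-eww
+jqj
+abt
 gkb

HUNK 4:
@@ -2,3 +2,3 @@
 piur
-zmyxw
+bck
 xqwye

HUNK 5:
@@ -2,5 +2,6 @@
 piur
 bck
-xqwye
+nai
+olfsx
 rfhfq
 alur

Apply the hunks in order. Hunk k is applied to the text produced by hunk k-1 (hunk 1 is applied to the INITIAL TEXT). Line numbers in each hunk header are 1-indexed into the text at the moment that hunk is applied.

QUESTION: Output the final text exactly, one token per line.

Hunk 1: at line 10 remove [kmrt] add [zvd,eww] -> 13 lines: kqkpp piur zmyxw xqwye rfhfq alur tbt hsoo hrllm xip zvd eww gkb
Hunk 2: at line 5 remove [tbt,hsoo] add [rws,juq] -> 13 lines: kqkpp piur zmyxw xqwye rfhfq alur rws juq hrllm xip zvd eww gkb
Hunk 3: at line 10 remove [zvd,eww] add [jqj,abt] -> 13 lines: kqkpp piur zmyxw xqwye rfhfq alur rws juq hrllm xip jqj abt gkb
Hunk 4: at line 2 remove [zmyxw] add [bck] -> 13 lines: kqkpp piur bck xqwye rfhfq alur rws juq hrllm xip jqj abt gkb
Hunk 5: at line 2 remove [xqwye] add [nai,olfsx] -> 14 lines: kqkpp piur bck nai olfsx rfhfq alur rws juq hrllm xip jqj abt gkb

Answer: kqkpp
piur
bck
nai
olfsx
rfhfq
alur
rws
juq
hrllm
xip
jqj
abt
gkb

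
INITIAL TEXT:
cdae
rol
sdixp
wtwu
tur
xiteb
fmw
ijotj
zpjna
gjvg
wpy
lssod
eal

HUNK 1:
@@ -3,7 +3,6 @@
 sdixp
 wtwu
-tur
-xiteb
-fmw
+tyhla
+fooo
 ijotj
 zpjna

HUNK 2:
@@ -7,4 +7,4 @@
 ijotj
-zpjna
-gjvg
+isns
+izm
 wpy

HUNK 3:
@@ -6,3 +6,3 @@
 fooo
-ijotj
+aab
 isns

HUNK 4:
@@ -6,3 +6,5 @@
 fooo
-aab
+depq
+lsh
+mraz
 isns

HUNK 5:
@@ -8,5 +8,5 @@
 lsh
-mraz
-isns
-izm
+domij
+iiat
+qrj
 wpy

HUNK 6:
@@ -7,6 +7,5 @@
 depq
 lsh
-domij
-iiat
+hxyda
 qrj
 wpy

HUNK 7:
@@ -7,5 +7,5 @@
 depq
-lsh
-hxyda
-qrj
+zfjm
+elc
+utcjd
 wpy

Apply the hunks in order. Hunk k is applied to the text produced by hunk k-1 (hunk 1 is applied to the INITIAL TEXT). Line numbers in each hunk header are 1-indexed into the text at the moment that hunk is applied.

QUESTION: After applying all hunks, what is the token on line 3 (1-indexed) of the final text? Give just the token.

Hunk 1: at line 3 remove [tur,xiteb,fmw] add [tyhla,fooo] -> 12 lines: cdae rol sdixp wtwu tyhla fooo ijotj zpjna gjvg wpy lssod eal
Hunk 2: at line 7 remove [zpjna,gjvg] add [isns,izm] -> 12 lines: cdae rol sdixp wtwu tyhla fooo ijotj isns izm wpy lssod eal
Hunk 3: at line 6 remove [ijotj] add [aab] -> 12 lines: cdae rol sdixp wtwu tyhla fooo aab isns izm wpy lssod eal
Hunk 4: at line 6 remove [aab] add [depq,lsh,mraz] -> 14 lines: cdae rol sdixp wtwu tyhla fooo depq lsh mraz isns izm wpy lssod eal
Hunk 5: at line 8 remove [mraz,isns,izm] add [domij,iiat,qrj] -> 14 lines: cdae rol sdixp wtwu tyhla fooo depq lsh domij iiat qrj wpy lssod eal
Hunk 6: at line 7 remove [domij,iiat] add [hxyda] -> 13 lines: cdae rol sdixp wtwu tyhla fooo depq lsh hxyda qrj wpy lssod eal
Hunk 7: at line 7 remove [lsh,hxyda,qrj] add [zfjm,elc,utcjd] -> 13 lines: cdae rol sdixp wtwu tyhla fooo depq zfjm elc utcjd wpy lssod eal
Final line 3: sdixp

Answer: sdixp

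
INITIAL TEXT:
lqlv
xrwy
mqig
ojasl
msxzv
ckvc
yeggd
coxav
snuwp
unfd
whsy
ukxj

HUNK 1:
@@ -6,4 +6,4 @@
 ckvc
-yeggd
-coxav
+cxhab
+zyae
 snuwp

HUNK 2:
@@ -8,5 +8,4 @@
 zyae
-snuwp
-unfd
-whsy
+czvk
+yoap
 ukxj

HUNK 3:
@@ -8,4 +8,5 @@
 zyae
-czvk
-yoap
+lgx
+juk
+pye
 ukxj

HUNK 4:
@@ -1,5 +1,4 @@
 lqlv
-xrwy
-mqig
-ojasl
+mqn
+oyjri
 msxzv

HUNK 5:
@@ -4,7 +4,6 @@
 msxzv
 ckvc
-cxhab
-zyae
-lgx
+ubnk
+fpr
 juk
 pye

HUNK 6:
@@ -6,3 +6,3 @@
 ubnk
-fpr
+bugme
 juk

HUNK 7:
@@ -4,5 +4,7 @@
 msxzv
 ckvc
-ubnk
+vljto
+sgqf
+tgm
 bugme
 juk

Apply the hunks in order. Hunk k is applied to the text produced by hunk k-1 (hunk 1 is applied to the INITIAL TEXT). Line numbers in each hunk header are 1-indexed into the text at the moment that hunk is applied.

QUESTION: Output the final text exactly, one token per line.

Hunk 1: at line 6 remove [yeggd,coxav] add [cxhab,zyae] -> 12 lines: lqlv xrwy mqig ojasl msxzv ckvc cxhab zyae snuwp unfd whsy ukxj
Hunk 2: at line 8 remove [snuwp,unfd,whsy] add [czvk,yoap] -> 11 lines: lqlv xrwy mqig ojasl msxzv ckvc cxhab zyae czvk yoap ukxj
Hunk 3: at line 8 remove [czvk,yoap] add [lgx,juk,pye] -> 12 lines: lqlv xrwy mqig ojasl msxzv ckvc cxhab zyae lgx juk pye ukxj
Hunk 4: at line 1 remove [xrwy,mqig,ojasl] add [mqn,oyjri] -> 11 lines: lqlv mqn oyjri msxzv ckvc cxhab zyae lgx juk pye ukxj
Hunk 5: at line 4 remove [cxhab,zyae,lgx] add [ubnk,fpr] -> 10 lines: lqlv mqn oyjri msxzv ckvc ubnk fpr juk pye ukxj
Hunk 6: at line 6 remove [fpr] add [bugme] -> 10 lines: lqlv mqn oyjri msxzv ckvc ubnk bugme juk pye ukxj
Hunk 7: at line 4 remove [ubnk] add [vljto,sgqf,tgm] -> 12 lines: lqlv mqn oyjri msxzv ckvc vljto sgqf tgm bugme juk pye ukxj

Answer: lqlv
mqn
oyjri
msxzv
ckvc
vljto
sgqf
tgm
bugme
juk
pye
ukxj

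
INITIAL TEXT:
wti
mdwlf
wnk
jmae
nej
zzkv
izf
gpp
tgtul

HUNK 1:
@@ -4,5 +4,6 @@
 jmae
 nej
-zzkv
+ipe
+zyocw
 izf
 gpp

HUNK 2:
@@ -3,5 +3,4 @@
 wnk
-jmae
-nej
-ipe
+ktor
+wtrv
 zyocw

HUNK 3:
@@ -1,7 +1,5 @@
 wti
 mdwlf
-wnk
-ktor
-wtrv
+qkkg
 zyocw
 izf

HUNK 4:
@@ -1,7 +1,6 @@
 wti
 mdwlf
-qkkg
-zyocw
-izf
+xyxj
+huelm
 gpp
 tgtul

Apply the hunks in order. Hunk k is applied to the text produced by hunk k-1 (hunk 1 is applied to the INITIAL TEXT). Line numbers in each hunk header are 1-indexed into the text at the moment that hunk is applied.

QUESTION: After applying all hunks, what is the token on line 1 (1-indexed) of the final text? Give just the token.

Hunk 1: at line 4 remove [zzkv] add [ipe,zyocw] -> 10 lines: wti mdwlf wnk jmae nej ipe zyocw izf gpp tgtul
Hunk 2: at line 3 remove [jmae,nej,ipe] add [ktor,wtrv] -> 9 lines: wti mdwlf wnk ktor wtrv zyocw izf gpp tgtul
Hunk 3: at line 1 remove [wnk,ktor,wtrv] add [qkkg] -> 7 lines: wti mdwlf qkkg zyocw izf gpp tgtul
Hunk 4: at line 1 remove [qkkg,zyocw,izf] add [xyxj,huelm] -> 6 lines: wti mdwlf xyxj huelm gpp tgtul
Final line 1: wti

Answer: wti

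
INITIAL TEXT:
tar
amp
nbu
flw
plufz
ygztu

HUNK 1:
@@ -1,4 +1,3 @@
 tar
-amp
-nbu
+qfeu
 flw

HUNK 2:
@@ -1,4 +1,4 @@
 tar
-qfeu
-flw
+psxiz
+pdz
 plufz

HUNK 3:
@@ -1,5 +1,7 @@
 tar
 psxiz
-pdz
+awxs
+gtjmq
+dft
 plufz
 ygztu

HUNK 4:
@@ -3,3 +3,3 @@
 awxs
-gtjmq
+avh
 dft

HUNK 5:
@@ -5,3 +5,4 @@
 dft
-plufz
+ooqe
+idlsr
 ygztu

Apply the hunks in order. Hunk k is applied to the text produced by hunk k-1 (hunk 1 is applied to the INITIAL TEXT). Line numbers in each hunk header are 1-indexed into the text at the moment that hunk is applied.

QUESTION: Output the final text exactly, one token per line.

Answer: tar
psxiz
awxs
avh
dft
ooqe
idlsr
ygztu

Derivation:
Hunk 1: at line 1 remove [amp,nbu] add [qfeu] -> 5 lines: tar qfeu flw plufz ygztu
Hunk 2: at line 1 remove [qfeu,flw] add [psxiz,pdz] -> 5 lines: tar psxiz pdz plufz ygztu
Hunk 3: at line 1 remove [pdz] add [awxs,gtjmq,dft] -> 7 lines: tar psxiz awxs gtjmq dft plufz ygztu
Hunk 4: at line 3 remove [gtjmq] add [avh] -> 7 lines: tar psxiz awxs avh dft plufz ygztu
Hunk 5: at line 5 remove [plufz] add [ooqe,idlsr] -> 8 lines: tar psxiz awxs avh dft ooqe idlsr ygztu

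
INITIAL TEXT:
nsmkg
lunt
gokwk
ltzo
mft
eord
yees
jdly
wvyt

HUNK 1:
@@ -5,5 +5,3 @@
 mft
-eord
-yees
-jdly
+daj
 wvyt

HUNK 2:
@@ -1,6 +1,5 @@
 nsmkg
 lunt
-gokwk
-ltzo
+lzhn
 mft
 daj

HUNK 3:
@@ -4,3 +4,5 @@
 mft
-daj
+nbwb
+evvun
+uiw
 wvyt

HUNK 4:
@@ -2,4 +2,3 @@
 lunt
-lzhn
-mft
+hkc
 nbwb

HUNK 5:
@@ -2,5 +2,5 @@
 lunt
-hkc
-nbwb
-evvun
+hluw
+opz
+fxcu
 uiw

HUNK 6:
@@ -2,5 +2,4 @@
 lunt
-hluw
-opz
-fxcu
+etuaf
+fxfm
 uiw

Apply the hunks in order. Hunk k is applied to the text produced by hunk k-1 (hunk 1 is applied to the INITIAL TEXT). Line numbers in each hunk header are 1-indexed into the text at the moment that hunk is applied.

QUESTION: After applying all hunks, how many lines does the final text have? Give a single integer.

Answer: 6

Derivation:
Hunk 1: at line 5 remove [eord,yees,jdly] add [daj] -> 7 lines: nsmkg lunt gokwk ltzo mft daj wvyt
Hunk 2: at line 1 remove [gokwk,ltzo] add [lzhn] -> 6 lines: nsmkg lunt lzhn mft daj wvyt
Hunk 3: at line 4 remove [daj] add [nbwb,evvun,uiw] -> 8 lines: nsmkg lunt lzhn mft nbwb evvun uiw wvyt
Hunk 4: at line 2 remove [lzhn,mft] add [hkc] -> 7 lines: nsmkg lunt hkc nbwb evvun uiw wvyt
Hunk 5: at line 2 remove [hkc,nbwb,evvun] add [hluw,opz,fxcu] -> 7 lines: nsmkg lunt hluw opz fxcu uiw wvyt
Hunk 6: at line 2 remove [hluw,opz,fxcu] add [etuaf,fxfm] -> 6 lines: nsmkg lunt etuaf fxfm uiw wvyt
Final line count: 6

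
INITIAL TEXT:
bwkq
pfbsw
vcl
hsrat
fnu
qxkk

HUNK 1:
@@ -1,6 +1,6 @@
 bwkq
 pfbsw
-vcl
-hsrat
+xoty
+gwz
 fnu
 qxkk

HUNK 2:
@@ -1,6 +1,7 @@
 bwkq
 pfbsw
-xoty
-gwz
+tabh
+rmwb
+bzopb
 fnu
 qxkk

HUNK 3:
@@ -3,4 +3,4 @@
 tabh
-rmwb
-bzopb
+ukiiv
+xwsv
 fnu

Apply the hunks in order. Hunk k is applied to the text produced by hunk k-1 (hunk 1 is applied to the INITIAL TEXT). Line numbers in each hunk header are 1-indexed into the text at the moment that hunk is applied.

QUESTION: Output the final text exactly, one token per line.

Answer: bwkq
pfbsw
tabh
ukiiv
xwsv
fnu
qxkk

Derivation:
Hunk 1: at line 1 remove [vcl,hsrat] add [xoty,gwz] -> 6 lines: bwkq pfbsw xoty gwz fnu qxkk
Hunk 2: at line 1 remove [xoty,gwz] add [tabh,rmwb,bzopb] -> 7 lines: bwkq pfbsw tabh rmwb bzopb fnu qxkk
Hunk 3: at line 3 remove [rmwb,bzopb] add [ukiiv,xwsv] -> 7 lines: bwkq pfbsw tabh ukiiv xwsv fnu qxkk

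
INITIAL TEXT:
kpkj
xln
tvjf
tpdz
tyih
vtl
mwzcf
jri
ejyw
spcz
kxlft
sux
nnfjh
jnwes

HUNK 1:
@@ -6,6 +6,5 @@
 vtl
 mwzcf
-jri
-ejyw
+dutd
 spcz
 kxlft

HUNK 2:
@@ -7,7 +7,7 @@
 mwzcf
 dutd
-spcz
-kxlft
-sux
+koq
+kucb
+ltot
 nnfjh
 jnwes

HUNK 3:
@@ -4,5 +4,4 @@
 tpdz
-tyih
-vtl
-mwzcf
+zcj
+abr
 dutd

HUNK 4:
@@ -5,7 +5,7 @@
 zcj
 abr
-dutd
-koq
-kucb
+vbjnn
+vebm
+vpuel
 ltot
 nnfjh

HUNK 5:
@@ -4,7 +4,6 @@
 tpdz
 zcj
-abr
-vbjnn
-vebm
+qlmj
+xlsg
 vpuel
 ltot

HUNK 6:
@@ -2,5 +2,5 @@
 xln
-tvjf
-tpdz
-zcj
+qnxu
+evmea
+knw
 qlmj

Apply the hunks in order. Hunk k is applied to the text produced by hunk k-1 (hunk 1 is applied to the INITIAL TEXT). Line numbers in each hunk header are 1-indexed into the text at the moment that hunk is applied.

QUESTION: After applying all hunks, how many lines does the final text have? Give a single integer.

Answer: 11

Derivation:
Hunk 1: at line 6 remove [jri,ejyw] add [dutd] -> 13 lines: kpkj xln tvjf tpdz tyih vtl mwzcf dutd spcz kxlft sux nnfjh jnwes
Hunk 2: at line 7 remove [spcz,kxlft,sux] add [koq,kucb,ltot] -> 13 lines: kpkj xln tvjf tpdz tyih vtl mwzcf dutd koq kucb ltot nnfjh jnwes
Hunk 3: at line 4 remove [tyih,vtl,mwzcf] add [zcj,abr] -> 12 lines: kpkj xln tvjf tpdz zcj abr dutd koq kucb ltot nnfjh jnwes
Hunk 4: at line 5 remove [dutd,koq,kucb] add [vbjnn,vebm,vpuel] -> 12 lines: kpkj xln tvjf tpdz zcj abr vbjnn vebm vpuel ltot nnfjh jnwes
Hunk 5: at line 4 remove [abr,vbjnn,vebm] add [qlmj,xlsg] -> 11 lines: kpkj xln tvjf tpdz zcj qlmj xlsg vpuel ltot nnfjh jnwes
Hunk 6: at line 2 remove [tvjf,tpdz,zcj] add [qnxu,evmea,knw] -> 11 lines: kpkj xln qnxu evmea knw qlmj xlsg vpuel ltot nnfjh jnwes
Final line count: 11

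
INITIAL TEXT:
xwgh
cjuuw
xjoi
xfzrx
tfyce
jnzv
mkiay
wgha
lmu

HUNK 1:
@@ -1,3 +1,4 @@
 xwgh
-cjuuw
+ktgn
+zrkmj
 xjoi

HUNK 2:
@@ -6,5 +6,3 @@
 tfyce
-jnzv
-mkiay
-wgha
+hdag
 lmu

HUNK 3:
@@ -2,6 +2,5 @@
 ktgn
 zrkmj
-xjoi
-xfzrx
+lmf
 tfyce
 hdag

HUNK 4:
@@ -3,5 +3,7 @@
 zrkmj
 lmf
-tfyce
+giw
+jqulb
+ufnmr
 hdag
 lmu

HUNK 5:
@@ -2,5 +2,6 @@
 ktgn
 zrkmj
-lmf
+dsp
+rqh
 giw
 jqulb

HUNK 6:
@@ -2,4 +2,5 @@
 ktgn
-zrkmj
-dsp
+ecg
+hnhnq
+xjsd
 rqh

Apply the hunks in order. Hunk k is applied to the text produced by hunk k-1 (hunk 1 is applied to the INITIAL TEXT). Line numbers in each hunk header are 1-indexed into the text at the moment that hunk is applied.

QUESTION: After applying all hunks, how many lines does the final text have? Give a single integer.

Hunk 1: at line 1 remove [cjuuw] add [ktgn,zrkmj] -> 10 lines: xwgh ktgn zrkmj xjoi xfzrx tfyce jnzv mkiay wgha lmu
Hunk 2: at line 6 remove [jnzv,mkiay,wgha] add [hdag] -> 8 lines: xwgh ktgn zrkmj xjoi xfzrx tfyce hdag lmu
Hunk 3: at line 2 remove [xjoi,xfzrx] add [lmf] -> 7 lines: xwgh ktgn zrkmj lmf tfyce hdag lmu
Hunk 4: at line 3 remove [tfyce] add [giw,jqulb,ufnmr] -> 9 lines: xwgh ktgn zrkmj lmf giw jqulb ufnmr hdag lmu
Hunk 5: at line 2 remove [lmf] add [dsp,rqh] -> 10 lines: xwgh ktgn zrkmj dsp rqh giw jqulb ufnmr hdag lmu
Hunk 6: at line 2 remove [zrkmj,dsp] add [ecg,hnhnq,xjsd] -> 11 lines: xwgh ktgn ecg hnhnq xjsd rqh giw jqulb ufnmr hdag lmu
Final line count: 11

Answer: 11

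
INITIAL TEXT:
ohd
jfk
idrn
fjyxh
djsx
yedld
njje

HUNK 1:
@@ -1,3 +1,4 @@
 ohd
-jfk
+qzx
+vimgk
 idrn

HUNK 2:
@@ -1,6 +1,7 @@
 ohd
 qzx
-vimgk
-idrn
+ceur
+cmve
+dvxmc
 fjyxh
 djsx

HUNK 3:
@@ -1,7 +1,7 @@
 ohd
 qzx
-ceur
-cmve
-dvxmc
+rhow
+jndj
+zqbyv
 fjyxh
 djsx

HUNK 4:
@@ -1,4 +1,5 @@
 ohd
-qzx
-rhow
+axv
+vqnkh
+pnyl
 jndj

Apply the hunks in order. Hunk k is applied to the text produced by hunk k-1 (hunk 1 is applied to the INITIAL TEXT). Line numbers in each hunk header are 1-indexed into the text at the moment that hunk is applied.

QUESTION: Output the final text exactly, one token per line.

Hunk 1: at line 1 remove [jfk] add [qzx,vimgk] -> 8 lines: ohd qzx vimgk idrn fjyxh djsx yedld njje
Hunk 2: at line 1 remove [vimgk,idrn] add [ceur,cmve,dvxmc] -> 9 lines: ohd qzx ceur cmve dvxmc fjyxh djsx yedld njje
Hunk 3: at line 1 remove [ceur,cmve,dvxmc] add [rhow,jndj,zqbyv] -> 9 lines: ohd qzx rhow jndj zqbyv fjyxh djsx yedld njje
Hunk 4: at line 1 remove [qzx,rhow] add [axv,vqnkh,pnyl] -> 10 lines: ohd axv vqnkh pnyl jndj zqbyv fjyxh djsx yedld njje

Answer: ohd
axv
vqnkh
pnyl
jndj
zqbyv
fjyxh
djsx
yedld
njje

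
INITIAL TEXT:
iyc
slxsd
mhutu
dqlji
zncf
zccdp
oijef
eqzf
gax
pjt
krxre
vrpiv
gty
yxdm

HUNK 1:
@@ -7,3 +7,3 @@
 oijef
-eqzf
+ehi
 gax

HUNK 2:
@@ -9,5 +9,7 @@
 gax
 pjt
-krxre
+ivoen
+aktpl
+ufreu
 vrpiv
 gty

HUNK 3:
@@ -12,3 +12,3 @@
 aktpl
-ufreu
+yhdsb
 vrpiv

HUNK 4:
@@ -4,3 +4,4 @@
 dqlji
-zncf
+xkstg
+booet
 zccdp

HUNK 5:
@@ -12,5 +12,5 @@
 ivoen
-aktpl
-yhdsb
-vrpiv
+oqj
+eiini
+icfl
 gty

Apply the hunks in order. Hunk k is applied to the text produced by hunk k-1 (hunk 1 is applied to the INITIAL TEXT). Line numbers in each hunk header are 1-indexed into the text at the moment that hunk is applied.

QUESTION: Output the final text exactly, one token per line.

Hunk 1: at line 7 remove [eqzf] add [ehi] -> 14 lines: iyc slxsd mhutu dqlji zncf zccdp oijef ehi gax pjt krxre vrpiv gty yxdm
Hunk 2: at line 9 remove [krxre] add [ivoen,aktpl,ufreu] -> 16 lines: iyc slxsd mhutu dqlji zncf zccdp oijef ehi gax pjt ivoen aktpl ufreu vrpiv gty yxdm
Hunk 3: at line 12 remove [ufreu] add [yhdsb] -> 16 lines: iyc slxsd mhutu dqlji zncf zccdp oijef ehi gax pjt ivoen aktpl yhdsb vrpiv gty yxdm
Hunk 4: at line 4 remove [zncf] add [xkstg,booet] -> 17 lines: iyc slxsd mhutu dqlji xkstg booet zccdp oijef ehi gax pjt ivoen aktpl yhdsb vrpiv gty yxdm
Hunk 5: at line 12 remove [aktpl,yhdsb,vrpiv] add [oqj,eiini,icfl] -> 17 lines: iyc slxsd mhutu dqlji xkstg booet zccdp oijef ehi gax pjt ivoen oqj eiini icfl gty yxdm

Answer: iyc
slxsd
mhutu
dqlji
xkstg
booet
zccdp
oijef
ehi
gax
pjt
ivoen
oqj
eiini
icfl
gty
yxdm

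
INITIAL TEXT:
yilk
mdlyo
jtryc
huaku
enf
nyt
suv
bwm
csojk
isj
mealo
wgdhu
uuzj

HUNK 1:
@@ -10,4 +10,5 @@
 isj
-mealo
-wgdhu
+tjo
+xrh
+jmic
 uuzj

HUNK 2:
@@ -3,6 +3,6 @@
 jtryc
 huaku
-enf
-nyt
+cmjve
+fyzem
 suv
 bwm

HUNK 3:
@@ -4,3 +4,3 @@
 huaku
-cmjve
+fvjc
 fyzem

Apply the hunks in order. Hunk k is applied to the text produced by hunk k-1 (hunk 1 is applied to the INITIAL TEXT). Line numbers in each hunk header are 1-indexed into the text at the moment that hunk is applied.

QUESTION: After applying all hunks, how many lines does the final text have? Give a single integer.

Answer: 14

Derivation:
Hunk 1: at line 10 remove [mealo,wgdhu] add [tjo,xrh,jmic] -> 14 lines: yilk mdlyo jtryc huaku enf nyt suv bwm csojk isj tjo xrh jmic uuzj
Hunk 2: at line 3 remove [enf,nyt] add [cmjve,fyzem] -> 14 lines: yilk mdlyo jtryc huaku cmjve fyzem suv bwm csojk isj tjo xrh jmic uuzj
Hunk 3: at line 4 remove [cmjve] add [fvjc] -> 14 lines: yilk mdlyo jtryc huaku fvjc fyzem suv bwm csojk isj tjo xrh jmic uuzj
Final line count: 14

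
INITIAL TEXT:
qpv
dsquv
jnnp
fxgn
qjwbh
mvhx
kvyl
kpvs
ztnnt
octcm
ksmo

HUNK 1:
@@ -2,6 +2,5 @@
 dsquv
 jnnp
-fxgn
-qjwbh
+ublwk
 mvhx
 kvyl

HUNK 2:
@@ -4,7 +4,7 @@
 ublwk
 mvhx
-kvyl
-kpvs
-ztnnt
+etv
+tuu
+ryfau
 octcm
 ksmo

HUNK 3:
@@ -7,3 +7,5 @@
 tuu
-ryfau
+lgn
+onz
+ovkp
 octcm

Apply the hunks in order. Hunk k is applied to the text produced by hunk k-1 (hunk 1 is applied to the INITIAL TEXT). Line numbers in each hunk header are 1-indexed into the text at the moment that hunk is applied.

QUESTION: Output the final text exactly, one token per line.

Answer: qpv
dsquv
jnnp
ublwk
mvhx
etv
tuu
lgn
onz
ovkp
octcm
ksmo

Derivation:
Hunk 1: at line 2 remove [fxgn,qjwbh] add [ublwk] -> 10 lines: qpv dsquv jnnp ublwk mvhx kvyl kpvs ztnnt octcm ksmo
Hunk 2: at line 4 remove [kvyl,kpvs,ztnnt] add [etv,tuu,ryfau] -> 10 lines: qpv dsquv jnnp ublwk mvhx etv tuu ryfau octcm ksmo
Hunk 3: at line 7 remove [ryfau] add [lgn,onz,ovkp] -> 12 lines: qpv dsquv jnnp ublwk mvhx etv tuu lgn onz ovkp octcm ksmo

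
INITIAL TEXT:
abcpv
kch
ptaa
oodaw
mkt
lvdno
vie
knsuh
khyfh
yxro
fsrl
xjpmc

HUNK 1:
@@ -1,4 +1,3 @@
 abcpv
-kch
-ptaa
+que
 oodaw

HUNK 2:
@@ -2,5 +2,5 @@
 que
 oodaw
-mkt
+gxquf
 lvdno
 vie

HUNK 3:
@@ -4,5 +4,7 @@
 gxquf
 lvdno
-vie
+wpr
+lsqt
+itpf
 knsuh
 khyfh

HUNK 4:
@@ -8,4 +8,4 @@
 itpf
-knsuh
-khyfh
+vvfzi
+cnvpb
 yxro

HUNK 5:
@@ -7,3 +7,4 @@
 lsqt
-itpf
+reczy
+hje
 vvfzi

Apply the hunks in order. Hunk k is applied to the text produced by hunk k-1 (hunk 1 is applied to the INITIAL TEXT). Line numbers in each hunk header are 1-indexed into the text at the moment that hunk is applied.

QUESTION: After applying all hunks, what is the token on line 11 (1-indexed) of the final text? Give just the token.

Hunk 1: at line 1 remove [kch,ptaa] add [que] -> 11 lines: abcpv que oodaw mkt lvdno vie knsuh khyfh yxro fsrl xjpmc
Hunk 2: at line 2 remove [mkt] add [gxquf] -> 11 lines: abcpv que oodaw gxquf lvdno vie knsuh khyfh yxro fsrl xjpmc
Hunk 3: at line 4 remove [vie] add [wpr,lsqt,itpf] -> 13 lines: abcpv que oodaw gxquf lvdno wpr lsqt itpf knsuh khyfh yxro fsrl xjpmc
Hunk 4: at line 8 remove [knsuh,khyfh] add [vvfzi,cnvpb] -> 13 lines: abcpv que oodaw gxquf lvdno wpr lsqt itpf vvfzi cnvpb yxro fsrl xjpmc
Hunk 5: at line 7 remove [itpf] add [reczy,hje] -> 14 lines: abcpv que oodaw gxquf lvdno wpr lsqt reczy hje vvfzi cnvpb yxro fsrl xjpmc
Final line 11: cnvpb

Answer: cnvpb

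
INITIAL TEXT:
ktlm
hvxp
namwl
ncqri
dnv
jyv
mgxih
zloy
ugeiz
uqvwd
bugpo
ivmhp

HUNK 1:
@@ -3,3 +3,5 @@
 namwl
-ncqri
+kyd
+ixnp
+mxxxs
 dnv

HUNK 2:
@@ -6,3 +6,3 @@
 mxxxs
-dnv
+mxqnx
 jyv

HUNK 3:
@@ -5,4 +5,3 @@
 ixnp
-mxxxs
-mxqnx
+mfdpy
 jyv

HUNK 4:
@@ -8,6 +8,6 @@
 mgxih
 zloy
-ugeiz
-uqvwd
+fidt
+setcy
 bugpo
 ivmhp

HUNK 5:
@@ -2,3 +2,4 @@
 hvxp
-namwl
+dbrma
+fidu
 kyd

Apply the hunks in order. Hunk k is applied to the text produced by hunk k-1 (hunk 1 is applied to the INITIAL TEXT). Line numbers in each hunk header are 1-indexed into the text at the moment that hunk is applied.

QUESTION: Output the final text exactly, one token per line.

Answer: ktlm
hvxp
dbrma
fidu
kyd
ixnp
mfdpy
jyv
mgxih
zloy
fidt
setcy
bugpo
ivmhp

Derivation:
Hunk 1: at line 3 remove [ncqri] add [kyd,ixnp,mxxxs] -> 14 lines: ktlm hvxp namwl kyd ixnp mxxxs dnv jyv mgxih zloy ugeiz uqvwd bugpo ivmhp
Hunk 2: at line 6 remove [dnv] add [mxqnx] -> 14 lines: ktlm hvxp namwl kyd ixnp mxxxs mxqnx jyv mgxih zloy ugeiz uqvwd bugpo ivmhp
Hunk 3: at line 5 remove [mxxxs,mxqnx] add [mfdpy] -> 13 lines: ktlm hvxp namwl kyd ixnp mfdpy jyv mgxih zloy ugeiz uqvwd bugpo ivmhp
Hunk 4: at line 8 remove [ugeiz,uqvwd] add [fidt,setcy] -> 13 lines: ktlm hvxp namwl kyd ixnp mfdpy jyv mgxih zloy fidt setcy bugpo ivmhp
Hunk 5: at line 2 remove [namwl] add [dbrma,fidu] -> 14 lines: ktlm hvxp dbrma fidu kyd ixnp mfdpy jyv mgxih zloy fidt setcy bugpo ivmhp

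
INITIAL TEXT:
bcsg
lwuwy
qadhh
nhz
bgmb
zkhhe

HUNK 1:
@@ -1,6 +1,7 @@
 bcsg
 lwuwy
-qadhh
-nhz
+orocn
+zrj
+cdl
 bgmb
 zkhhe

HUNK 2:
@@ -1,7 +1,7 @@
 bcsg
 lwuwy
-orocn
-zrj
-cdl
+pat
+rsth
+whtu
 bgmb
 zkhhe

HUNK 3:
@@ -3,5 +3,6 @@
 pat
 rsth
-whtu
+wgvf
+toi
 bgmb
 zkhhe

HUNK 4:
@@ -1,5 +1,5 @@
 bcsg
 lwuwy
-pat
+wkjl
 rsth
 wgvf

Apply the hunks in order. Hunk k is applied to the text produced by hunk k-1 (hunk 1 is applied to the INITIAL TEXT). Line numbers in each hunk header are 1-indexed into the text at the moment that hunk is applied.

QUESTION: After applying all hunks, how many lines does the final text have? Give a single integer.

Answer: 8

Derivation:
Hunk 1: at line 1 remove [qadhh,nhz] add [orocn,zrj,cdl] -> 7 lines: bcsg lwuwy orocn zrj cdl bgmb zkhhe
Hunk 2: at line 1 remove [orocn,zrj,cdl] add [pat,rsth,whtu] -> 7 lines: bcsg lwuwy pat rsth whtu bgmb zkhhe
Hunk 3: at line 3 remove [whtu] add [wgvf,toi] -> 8 lines: bcsg lwuwy pat rsth wgvf toi bgmb zkhhe
Hunk 4: at line 1 remove [pat] add [wkjl] -> 8 lines: bcsg lwuwy wkjl rsth wgvf toi bgmb zkhhe
Final line count: 8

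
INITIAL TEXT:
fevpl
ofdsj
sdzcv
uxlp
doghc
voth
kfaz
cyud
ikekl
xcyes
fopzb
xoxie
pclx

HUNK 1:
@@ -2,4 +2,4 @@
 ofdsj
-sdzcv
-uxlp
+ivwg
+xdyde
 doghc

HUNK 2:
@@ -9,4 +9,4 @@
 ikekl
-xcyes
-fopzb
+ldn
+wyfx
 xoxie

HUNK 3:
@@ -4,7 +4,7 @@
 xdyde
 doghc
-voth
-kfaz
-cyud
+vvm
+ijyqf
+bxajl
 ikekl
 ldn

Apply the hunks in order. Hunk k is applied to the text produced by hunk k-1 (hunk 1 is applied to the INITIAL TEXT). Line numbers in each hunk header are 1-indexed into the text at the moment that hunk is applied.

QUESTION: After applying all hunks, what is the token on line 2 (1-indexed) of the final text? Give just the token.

Answer: ofdsj

Derivation:
Hunk 1: at line 2 remove [sdzcv,uxlp] add [ivwg,xdyde] -> 13 lines: fevpl ofdsj ivwg xdyde doghc voth kfaz cyud ikekl xcyes fopzb xoxie pclx
Hunk 2: at line 9 remove [xcyes,fopzb] add [ldn,wyfx] -> 13 lines: fevpl ofdsj ivwg xdyde doghc voth kfaz cyud ikekl ldn wyfx xoxie pclx
Hunk 3: at line 4 remove [voth,kfaz,cyud] add [vvm,ijyqf,bxajl] -> 13 lines: fevpl ofdsj ivwg xdyde doghc vvm ijyqf bxajl ikekl ldn wyfx xoxie pclx
Final line 2: ofdsj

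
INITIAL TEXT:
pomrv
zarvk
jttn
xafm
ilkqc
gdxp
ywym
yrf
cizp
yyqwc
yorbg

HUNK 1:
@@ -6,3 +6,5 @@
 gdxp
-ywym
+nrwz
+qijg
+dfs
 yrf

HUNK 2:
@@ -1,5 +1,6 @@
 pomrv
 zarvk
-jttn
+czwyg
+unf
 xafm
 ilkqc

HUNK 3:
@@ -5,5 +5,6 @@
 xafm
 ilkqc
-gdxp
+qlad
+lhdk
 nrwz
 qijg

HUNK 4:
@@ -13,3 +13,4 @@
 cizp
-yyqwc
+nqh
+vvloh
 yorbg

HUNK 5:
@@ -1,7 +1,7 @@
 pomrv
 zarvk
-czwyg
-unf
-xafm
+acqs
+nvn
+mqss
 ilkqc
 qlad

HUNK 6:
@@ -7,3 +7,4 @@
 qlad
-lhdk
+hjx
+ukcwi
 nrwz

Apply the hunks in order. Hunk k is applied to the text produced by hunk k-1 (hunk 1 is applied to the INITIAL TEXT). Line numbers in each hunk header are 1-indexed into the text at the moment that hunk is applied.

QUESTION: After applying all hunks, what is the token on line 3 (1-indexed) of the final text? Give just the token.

Hunk 1: at line 6 remove [ywym] add [nrwz,qijg,dfs] -> 13 lines: pomrv zarvk jttn xafm ilkqc gdxp nrwz qijg dfs yrf cizp yyqwc yorbg
Hunk 2: at line 1 remove [jttn] add [czwyg,unf] -> 14 lines: pomrv zarvk czwyg unf xafm ilkqc gdxp nrwz qijg dfs yrf cizp yyqwc yorbg
Hunk 3: at line 5 remove [gdxp] add [qlad,lhdk] -> 15 lines: pomrv zarvk czwyg unf xafm ilkqc qlad lhdk nrwz qijg dfs yrf cizp yyqwc yorbg
Hunk 4: at line 13 remove [yyqwc] add [nqh,vvloh] -> 16 lines: pomrv zarvk czwyg unf xafm ilkqc qlad lhdk nrwz qijg dfs yrf cizp nqh vvloh yorbg
Hunk 5: at line 1 remove [czwyg,unf,xafm] add [acqs,nvn,mqss] -> 16 lines: pomrv zarvk acqs nvn mqss ilkqc qlad lhdk nrwz qijg dfs yrf cizp nqh vvloh yorbg
Hunk 6: at line 7 remove [lhdk] add [hjx,ukcwi] -> 17 lines: pomrv zarvk acqs nvn mqss ilkqc qlad hjx ukcwi nrwz qijg dfs yrf cizp nqh vvloh yorbg
Final line 3: acqs

Answer: acqs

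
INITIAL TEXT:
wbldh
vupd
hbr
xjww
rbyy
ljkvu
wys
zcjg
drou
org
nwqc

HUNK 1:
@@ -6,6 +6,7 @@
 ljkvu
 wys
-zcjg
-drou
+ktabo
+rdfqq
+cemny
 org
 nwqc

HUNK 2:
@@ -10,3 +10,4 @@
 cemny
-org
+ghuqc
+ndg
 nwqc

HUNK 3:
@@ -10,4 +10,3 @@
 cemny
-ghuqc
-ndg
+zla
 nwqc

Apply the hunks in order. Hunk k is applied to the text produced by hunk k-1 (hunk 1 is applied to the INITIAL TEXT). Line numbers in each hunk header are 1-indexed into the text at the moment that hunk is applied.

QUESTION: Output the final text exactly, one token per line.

Hunk 1: at line 6 remove [zcjg,drou] add [ktabo,rdfqq,cemny] -> 12 lines: wbldh vupd hbr xjww rbyy ljkvu wys ktabo rdfqq cemny org nwqc
Hunk 2: at line 10 remove [org] add [ghuqc,ndg] -> 13 lines: wbldh vupd hbr xjww rbyy ljkvu wys ktabo rdfqq cemny ghuqc ndg nwqc
Hunk 3: at line 10 remove [ghuqc,ndg] add [zla] -> 12 lines: wbldh vupd hbr xjww rbyy ljkvu wys ktabo rdfqq cemny zla nwqc

Answer: wbldh
vupd
hbr
xjww
rbyy
ljkvu
wys
ktabo
rdfqq
cemny
zla
nwqc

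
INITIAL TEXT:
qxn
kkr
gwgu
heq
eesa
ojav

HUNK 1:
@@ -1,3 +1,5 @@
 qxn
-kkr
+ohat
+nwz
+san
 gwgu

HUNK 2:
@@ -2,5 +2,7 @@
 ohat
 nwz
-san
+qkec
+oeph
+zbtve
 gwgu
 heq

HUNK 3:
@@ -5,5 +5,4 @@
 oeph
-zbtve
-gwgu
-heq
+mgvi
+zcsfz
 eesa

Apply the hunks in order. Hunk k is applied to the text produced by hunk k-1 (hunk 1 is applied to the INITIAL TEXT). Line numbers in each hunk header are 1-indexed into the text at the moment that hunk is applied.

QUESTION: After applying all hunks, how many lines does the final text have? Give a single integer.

Answer: 9

Derivation:
Hunk 1: at line 1 remove [kkr] add [ohat,nwz,san] -> 8 lines: qxn ohat nwz san gwgu heq eesa ojav
Hunk 2: at line 2 remove [san] add [qkec,oeph,zbtve] -> 10 lines: qxn ohat nwz qkec oeph zbtve gwgu heq eesa ojav
Hunk 3: at line 5 remove [zbtve,gwgu,heq] add [mgvi,zcsfz] -> 9 lines: qxn ohat nwz qkec oeph mgvi zcsfz eesa ojav
Final line count: 9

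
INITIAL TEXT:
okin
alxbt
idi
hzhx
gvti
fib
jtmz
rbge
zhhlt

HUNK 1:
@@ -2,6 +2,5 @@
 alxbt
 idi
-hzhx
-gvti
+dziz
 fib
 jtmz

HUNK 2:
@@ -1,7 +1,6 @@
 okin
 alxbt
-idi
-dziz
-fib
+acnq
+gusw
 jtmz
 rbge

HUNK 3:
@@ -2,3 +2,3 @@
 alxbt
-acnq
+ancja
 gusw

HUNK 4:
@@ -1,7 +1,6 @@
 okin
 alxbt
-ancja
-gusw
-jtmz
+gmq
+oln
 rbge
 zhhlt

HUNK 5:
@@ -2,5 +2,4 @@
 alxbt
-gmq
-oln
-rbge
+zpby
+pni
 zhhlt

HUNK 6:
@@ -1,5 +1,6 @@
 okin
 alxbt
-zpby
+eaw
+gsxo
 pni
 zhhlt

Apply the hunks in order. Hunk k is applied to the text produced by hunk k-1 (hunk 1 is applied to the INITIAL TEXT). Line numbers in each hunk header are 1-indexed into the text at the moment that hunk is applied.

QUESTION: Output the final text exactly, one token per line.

Hunk 1: at line 2 remove [hzhx,gvti] add [dziz] -> 8 lines: okin alxbt idi dziz fib jtmz rbge zhhlt
Hunk 2: at line 1 remove [idi,dziz,fib] add [acnq,gusw] -> 7 lines: okin alxbt acnq gusw jtmz rbge zhhlt
Hunk 3: at line 2 remove [acnq] add [ancja] -> 7 lines: okin alxbt ancja gusw jtmz rbge zhhlt
Hunk 4: at line 1 remove [ancja,gusw,jtmz] add [gmq,oln] -> 6 lines: okin alxbt gmq oln rbge zhhlt
Hunk 5: at line 2 remove [gmq,oln,rbge] add [zpby,pni] -> 5 lines: okin alxbt zpby pni zhhlt
Hunk 6: at line 1 remove [zpby] add [eaw,gsxo] -> 6 lines: okin alxbt eaw gsxo pni zhhlt

Answer: okin
alxbt
eaw
gsxo
pni
zhhlt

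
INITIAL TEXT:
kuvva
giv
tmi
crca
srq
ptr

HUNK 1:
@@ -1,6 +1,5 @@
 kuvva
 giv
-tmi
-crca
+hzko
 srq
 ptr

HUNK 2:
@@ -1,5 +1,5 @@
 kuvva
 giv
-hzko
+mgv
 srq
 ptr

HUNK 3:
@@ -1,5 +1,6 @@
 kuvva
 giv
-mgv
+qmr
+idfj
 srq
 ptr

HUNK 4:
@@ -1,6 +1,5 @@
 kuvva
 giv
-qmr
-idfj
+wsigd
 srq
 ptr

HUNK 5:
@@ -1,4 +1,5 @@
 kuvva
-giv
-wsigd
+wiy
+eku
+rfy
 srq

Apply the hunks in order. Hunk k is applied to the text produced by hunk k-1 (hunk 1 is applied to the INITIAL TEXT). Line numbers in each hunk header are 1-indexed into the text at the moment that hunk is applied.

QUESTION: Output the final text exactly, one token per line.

Answer: kuvva
wiy
eku
rfy
srq
ptr

Derivation:
Hunk 1: at line 1 remove [tmi,crca] add [hzko] -> 5 lines: kuvva giv hzko srq ptr
Hunk 2: at line 1 remove [hzko] add [mgv] -> 5 lines: kuvva giv mgv srq ptr
Hunk 3: at line 1 remove [mgv] add [qmr,idfj] -> 6 lines: kuvva giv qmr idfj srq ptr
Hunk 4: at line 1 remove [qmr,idfj] add [wsigd] -> 5 lines: kuvva giv wsigd srq ptr
Hunk 5: at line 1 remove [giv,wsigd] add [wiy,eku,rfy] -> 6 lines: kuvva wiy eku rfy srq ptr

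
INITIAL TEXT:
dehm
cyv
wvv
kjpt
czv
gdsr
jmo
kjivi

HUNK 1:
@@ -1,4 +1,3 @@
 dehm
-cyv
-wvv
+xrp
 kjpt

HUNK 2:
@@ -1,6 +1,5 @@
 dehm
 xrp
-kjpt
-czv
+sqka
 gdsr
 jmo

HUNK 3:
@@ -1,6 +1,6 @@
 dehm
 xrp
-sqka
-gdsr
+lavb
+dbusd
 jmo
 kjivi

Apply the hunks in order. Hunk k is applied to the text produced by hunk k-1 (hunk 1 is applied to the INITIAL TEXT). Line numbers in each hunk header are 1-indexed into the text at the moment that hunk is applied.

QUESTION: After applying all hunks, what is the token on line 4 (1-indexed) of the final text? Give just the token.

Answer: dbusd

Derivation:
Hunk 1: at line 1 remove [cyv,wvv] add [xrp] -> 7 lines: dehm xrp kjpt czv gdsr jmo kjivi
Hunk 2: at line 1 remove [kjpt,czv] add [sqka] -> 6 lines: dehm xrp sqka gdsr jmo kjivi
Hunk 3: at line 1 remove [sqka,gdsr] add [lavb,dbusd] -> 6 lines: dehm xrp lavb dbusd jmo kjivi
Final line 4: dbusd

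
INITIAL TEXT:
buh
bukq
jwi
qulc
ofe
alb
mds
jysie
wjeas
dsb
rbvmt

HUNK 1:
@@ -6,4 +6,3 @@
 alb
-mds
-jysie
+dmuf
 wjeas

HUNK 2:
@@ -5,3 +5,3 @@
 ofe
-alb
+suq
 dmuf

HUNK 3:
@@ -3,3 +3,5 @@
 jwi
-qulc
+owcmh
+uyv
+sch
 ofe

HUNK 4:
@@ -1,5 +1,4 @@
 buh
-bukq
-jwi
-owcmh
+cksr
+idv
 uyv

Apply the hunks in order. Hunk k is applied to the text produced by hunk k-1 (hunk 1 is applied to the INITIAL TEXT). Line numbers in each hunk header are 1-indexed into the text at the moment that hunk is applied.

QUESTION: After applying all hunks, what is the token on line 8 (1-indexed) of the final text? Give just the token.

Hunk 1: at line 6 remove [mds,jysie] add [dmuf] -> 10 lines: buh bukq jwi qulc ofe alb dmuf wjeas dsb rbvmt
Hunk 2: at line 5 remove [alb] add [suq] -> 10 lines: buh bukq jwi qulc ofe suq dmuf wjeas dsb rbvmt
Hunk 3: at line 3 remove [qulc] add [owcmh,uyv,sch] -> 12 lines: buh bukq jwi owcmh uyv sch ofe suq dmuf wjeas dsb rbvmt
Hunk 4: at line 1 remove [bukq,jwi,owcmh] add [cksr,idv] -> 11 lines: buh cksr idv uyv sch ofe suq dmuf wjeas dsb rbvmt
Final line 8: dmuf

Answer: dmuf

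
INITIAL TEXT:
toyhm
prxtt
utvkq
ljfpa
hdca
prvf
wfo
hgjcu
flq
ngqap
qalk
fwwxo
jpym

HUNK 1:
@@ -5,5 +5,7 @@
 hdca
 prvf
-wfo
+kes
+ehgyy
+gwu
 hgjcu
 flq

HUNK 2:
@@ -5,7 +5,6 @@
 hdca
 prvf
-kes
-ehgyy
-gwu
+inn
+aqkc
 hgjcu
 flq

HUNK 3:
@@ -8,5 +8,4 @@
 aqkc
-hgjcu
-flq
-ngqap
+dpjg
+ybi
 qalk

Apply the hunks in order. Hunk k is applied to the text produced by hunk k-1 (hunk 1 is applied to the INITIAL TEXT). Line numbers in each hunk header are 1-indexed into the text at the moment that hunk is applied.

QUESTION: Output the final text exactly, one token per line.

Hunk 1: at line 5 remove [wfo] add [kes,ehgyy,gwu] -> 15 lines: toyhm prxtt utvkq ljfpa hdca prvf kes ehgyy gwu hgjcu flq ngqap qalk fwwxo jpym
Hunk 2: at line 5 remove [kes,ehgyy,gwu] add [inn,aqkc] -> 14 lines: toyhm prxtt utvkq ljfpa hdca prvf inn aqkc hgjcu flq ngqap qalk fwwxo jpym
Hunk 3: at line 8 remove [hgjcu,flq,ngqap] add [dpjg,ybi] -> 13 lines: toyhm prxtt utvkq ljfpa hdca prvf inn aqkc dpjg ybi qalk fwwxo jpym

Answer: toyhm
prxtt
utvkq
ljfpa
hdca
prvf
inn
aqkc
dpjg
ybi
qalk
fwwxo
jpym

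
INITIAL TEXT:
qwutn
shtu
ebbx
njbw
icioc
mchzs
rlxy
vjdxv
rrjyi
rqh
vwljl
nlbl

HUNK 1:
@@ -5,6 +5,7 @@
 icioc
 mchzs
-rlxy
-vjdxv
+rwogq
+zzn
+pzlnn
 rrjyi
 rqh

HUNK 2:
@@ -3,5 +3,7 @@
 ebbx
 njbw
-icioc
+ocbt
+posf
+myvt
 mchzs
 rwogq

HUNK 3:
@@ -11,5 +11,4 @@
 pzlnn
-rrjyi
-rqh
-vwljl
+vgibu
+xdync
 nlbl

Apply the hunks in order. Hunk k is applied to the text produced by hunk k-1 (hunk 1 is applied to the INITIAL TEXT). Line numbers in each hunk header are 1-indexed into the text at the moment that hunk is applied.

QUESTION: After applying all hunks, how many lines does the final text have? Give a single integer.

Answer: 14

Derivation:
Hunk 1: at line 5 remove [rlxy,vjdxv] add [rwogq,zzn,pzlnn] -> 13 lines: qwutn shtu ebbx njbw icioc mchzs rwogq zzn pzlnn rrjyi rqh vwljl nlbl
Hunk 2: at line 3 remove [icioc] add [ocbt,posf,myvt] -> 15 lines: qwutn shtu ebbx njbw ocbt posf myvt mchzs rwogq zzn pzlnn rrjyi rqh vwljl nlbl
Hunk 3: at line 11 remove [rrjyi,rqh,vwljl] add [vgibu,xdync] -> 14 lines: qwutn shtu ebbx njbw ocbt posf myvt mchzs rwogq zzn pzlnn vgibu xdync nlbl
Final line count: 14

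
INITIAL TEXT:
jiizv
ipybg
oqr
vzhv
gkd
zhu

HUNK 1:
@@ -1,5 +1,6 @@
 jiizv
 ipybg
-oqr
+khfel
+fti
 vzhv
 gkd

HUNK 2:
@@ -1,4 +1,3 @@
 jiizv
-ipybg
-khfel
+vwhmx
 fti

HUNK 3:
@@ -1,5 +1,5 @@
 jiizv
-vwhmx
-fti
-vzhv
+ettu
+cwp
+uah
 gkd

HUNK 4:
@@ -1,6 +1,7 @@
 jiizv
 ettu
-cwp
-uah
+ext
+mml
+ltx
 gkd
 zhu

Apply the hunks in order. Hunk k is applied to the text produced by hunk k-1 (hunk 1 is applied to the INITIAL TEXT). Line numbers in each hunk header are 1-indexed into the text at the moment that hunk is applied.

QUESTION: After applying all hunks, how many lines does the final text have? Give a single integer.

Hunk 1: at line 1 remove [oqr] add [khfel,fti] -> 7 lines: jiizv ipybg khfel fti vzhv gkd zhu
Hunk 2: at line 1 remove [ipybg,khfel] add [vwhmx] -> 6 lines: jiizv vwhmx fti vzhv gkd zhu
Hunk 3: at line 1 remove [vwhmx,fti,vzhv] add [ettu,cwp,uah] -> 6 lines: jiizv ettu cwp uah gkd zhu
Hunk 4: at line 1 remove [cwp,uah] add [ext,mml,ltx] -> 7 lines: jiizv ettu ext mml ltx gkd zhu
Final line count: 7

Answer: 7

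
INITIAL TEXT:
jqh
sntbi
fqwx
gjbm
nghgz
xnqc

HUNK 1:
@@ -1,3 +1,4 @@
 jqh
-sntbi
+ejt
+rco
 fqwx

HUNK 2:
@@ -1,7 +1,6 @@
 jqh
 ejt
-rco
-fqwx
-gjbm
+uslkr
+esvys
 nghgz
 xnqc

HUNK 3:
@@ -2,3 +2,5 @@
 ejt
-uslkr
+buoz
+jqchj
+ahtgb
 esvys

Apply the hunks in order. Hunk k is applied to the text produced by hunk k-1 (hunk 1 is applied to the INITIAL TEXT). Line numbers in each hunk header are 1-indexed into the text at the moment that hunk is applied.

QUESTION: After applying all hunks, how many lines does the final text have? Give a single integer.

Answer: 8

Derivation:
Hunk 1: at line 1 remove [sntbi] add [ejt,rco] -> 7 lines: jqh ejt rco fqwx gjbm nghgz xnqc
Hunk 2: at line 1 remove [rco,fqwx,gjbm] add [uslkr,esvys] -> 6 lines: jqh ejt uslkr esvys nghgz xnqc
Hunk 3: at line 2 remove [uslkr] add [buoz,jqchj,ahtgb] -> 8 lines: jqh ejt buoz jqchj ahtgb esvys nghgz xnqc
Final line count: 8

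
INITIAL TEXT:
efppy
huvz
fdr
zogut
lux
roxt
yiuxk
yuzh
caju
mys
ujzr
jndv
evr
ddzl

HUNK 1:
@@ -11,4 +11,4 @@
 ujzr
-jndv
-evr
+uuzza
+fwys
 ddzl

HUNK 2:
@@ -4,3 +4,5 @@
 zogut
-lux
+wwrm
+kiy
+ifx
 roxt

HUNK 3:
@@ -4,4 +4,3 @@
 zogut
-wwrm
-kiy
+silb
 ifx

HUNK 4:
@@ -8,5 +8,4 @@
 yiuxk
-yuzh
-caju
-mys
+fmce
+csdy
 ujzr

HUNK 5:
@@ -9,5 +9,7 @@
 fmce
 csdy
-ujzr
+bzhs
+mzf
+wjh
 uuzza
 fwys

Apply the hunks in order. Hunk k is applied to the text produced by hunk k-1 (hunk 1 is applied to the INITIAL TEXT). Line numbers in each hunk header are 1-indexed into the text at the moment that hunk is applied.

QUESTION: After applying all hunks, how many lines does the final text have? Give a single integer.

Hunk 1: at line 11 remove [jndv,evr] add [uuzza,fwys] -> 14 lines: efppy huvz fdr zogut lux roxt yiuxk yuzh caju mys ujzr uuzza fwys ddzl
Hunk 2: at line 4 remove [lux] add [wwrm,kiy,ifx] -> 16 lines: efppy huvz fdr zogut wwrm kiy ifx roxt yiuxk yuzh caju mys ujzr uuzza fwys ddzl
Hunk 3: at line 4 remove [wwrm,kiy] add [silb] -> 15 lines: efppy huvz fdr zogut silb ifx roxt yiuxk yuzh caju mys ujzr uuzza fwys ddzl
Hunk 4: at line 8 remove [yuzh,caju,mys] add [fmce,csdy] -> 14 lines: efppy huvz fdr zogut silb ifx roxt yiuxk fmce csdy ujzr uuzza fwys ddzl
Hunk 5: at line 9 remove [ujzr] add [bzhs,mzf,wjh] -> 16 lines: efppy huvz fdr zogut silb ifx roxt yiuxk fmce csdy bzhs mzf wjh uuzza fwys ddzl
Final line count: 16

Answer: 16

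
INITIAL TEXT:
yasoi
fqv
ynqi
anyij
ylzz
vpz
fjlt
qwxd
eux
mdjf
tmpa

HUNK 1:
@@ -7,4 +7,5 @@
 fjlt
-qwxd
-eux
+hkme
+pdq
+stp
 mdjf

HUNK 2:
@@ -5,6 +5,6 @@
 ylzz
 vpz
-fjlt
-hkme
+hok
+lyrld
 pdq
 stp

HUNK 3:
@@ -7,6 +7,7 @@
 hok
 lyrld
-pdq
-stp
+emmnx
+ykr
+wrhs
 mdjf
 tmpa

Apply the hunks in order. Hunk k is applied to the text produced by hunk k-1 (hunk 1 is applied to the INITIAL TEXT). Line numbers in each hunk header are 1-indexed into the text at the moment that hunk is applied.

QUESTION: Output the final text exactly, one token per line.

Hunk 1: at line 7 remove [qwxd,eux] add [hkme,pdq,stp] -> 12 lines: yasoi fqv ynqi anyij ylzz vpz fjlt hkme pdq stp mdjf tmpa
Hunk 2: at line 5 remove [fjlt,hkme] add [hok,lyrld] -> 12 lines: yasoi fqv ynqi anyij ylzz vpz hok lyrld pdq stp mdjf tmpa
Hunk 3: at line 7 remove [pdq,stp] add [emmnx,ykr,wrhs] -> 13 lines: yasoi fqv ynqi anyij ylzz vpz hok lyrld emmnx ykr wrhs mdjf tmpa

Answer: yasoi
fqv
ynqi
anyij
ylzz
vpz
hok
lyrld
emmnx
ykr
wrhs
mdjf
tmpa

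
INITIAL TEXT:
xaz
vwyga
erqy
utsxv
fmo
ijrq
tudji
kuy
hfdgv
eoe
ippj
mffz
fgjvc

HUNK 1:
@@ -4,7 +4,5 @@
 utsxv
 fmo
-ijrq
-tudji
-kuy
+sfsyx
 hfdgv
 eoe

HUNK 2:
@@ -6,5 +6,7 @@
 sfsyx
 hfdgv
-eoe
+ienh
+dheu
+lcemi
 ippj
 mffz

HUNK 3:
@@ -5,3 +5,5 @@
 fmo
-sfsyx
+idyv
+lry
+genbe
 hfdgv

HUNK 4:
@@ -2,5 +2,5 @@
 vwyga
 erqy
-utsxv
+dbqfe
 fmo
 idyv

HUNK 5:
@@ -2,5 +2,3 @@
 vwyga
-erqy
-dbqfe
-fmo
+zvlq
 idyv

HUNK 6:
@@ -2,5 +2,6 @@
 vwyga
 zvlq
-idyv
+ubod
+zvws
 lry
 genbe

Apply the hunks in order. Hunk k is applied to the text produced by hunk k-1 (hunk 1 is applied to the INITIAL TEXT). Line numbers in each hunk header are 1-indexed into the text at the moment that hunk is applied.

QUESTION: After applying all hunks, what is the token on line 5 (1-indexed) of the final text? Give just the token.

Hunk 1: at line 4 remove [ijrq,tudji,kuy] add [sfsyx] -> 11 lines: xaz vwyga erqy utsxv fmo sfsyx hfdgv eoe ippj mffz fgjvc
Hunk 2: at line 6 remove [eoe] add [ienh,dheu,lcemi] -> 13 lines: xaz vwyga erqy utsxv fmo sfsyx hfdgv ienh dheu lcemi ippj mffz fgjvc
Hunk 3: at line 5 remove [sfsyx] add [idyv,lry,genbe] -> 15 lines: xaz vwyga erqy utsxv fmo idyv lry genbe hfdgv ienh dheu lcemi ippj mffz fgjvc
Hunk 4: at line 2 remove [utsxv] add [dbqfe] -> 15 lines: xaz vwyga erqy dbqfe fmo idyv lry genbe hfdgv ienh dheu lcemi ippj mffz fgjvc
Hunk 5: at line 2 remove [erqy,dbqfe,fmo] add [zvlq] -> 13 lines: xaz vwyga zvlq idyv lry genbe hfdgv ienh dheu lcemi ippj mffz fgjvc
Hunk 6: at line 2 remove [idyv] add [ubod,zvws] -> 14 lines: xaz vwyga zvlq ubod zvws lry genbe hfdgv ienh dheu lcemi ippj mffz fgjvc
Final line 5: zvws

Answer: zvws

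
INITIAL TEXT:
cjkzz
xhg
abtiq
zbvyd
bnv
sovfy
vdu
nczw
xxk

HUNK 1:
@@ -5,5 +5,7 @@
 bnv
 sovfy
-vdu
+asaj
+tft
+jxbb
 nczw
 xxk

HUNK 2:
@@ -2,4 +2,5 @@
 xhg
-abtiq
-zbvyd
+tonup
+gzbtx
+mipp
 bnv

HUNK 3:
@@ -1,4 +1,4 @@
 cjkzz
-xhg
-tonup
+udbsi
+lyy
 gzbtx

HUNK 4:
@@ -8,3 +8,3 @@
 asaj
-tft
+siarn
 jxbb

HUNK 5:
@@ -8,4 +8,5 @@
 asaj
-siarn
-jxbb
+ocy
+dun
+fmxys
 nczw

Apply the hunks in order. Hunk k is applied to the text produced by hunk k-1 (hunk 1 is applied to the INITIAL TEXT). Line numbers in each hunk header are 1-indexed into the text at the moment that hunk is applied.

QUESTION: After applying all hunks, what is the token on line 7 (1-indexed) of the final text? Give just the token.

Answer: sovfy

Derivation:
Hunk 1: at line 5 remove [vdu] add [asaj,tft,jxbb] -> 11 lines: cjkzz xhg abtiq zbvyd bnv sovfy asaj tft jxbb nczw xxk
Hunk 2: at line 2 remove [abtiq,zbvyd] add [tonup,gzbtx,mipp] -> 12 lines: cjkzz xhg tonup gzbtx mipp bnv sovfy asaj tft jxbb nczw xxk
Hunk 3: at line 1 remove [xhg,tonup] add [udbsi,lyy] -> 12 lines: cjkzz udbsi lyy gzbtx mipp bnv sovfy asaj tft jxbb nczw xxk
Hunk 4: at line 8 remove [tft] add [siarn] -> 12 lines: cjkzz udbsi lyy gzbtx mipp bnv sovfy asaj siarn jxbb nczw xxk
Hunk 5: at line 8 remove [siarn,jxbb] add [ocy,dun,fmxys] -> 13 lines: cjkzz udbsi lyy gzbtx mipp bnv sovfy asaj ocy dun fmxys nczw xxk
Final line 7: sovfy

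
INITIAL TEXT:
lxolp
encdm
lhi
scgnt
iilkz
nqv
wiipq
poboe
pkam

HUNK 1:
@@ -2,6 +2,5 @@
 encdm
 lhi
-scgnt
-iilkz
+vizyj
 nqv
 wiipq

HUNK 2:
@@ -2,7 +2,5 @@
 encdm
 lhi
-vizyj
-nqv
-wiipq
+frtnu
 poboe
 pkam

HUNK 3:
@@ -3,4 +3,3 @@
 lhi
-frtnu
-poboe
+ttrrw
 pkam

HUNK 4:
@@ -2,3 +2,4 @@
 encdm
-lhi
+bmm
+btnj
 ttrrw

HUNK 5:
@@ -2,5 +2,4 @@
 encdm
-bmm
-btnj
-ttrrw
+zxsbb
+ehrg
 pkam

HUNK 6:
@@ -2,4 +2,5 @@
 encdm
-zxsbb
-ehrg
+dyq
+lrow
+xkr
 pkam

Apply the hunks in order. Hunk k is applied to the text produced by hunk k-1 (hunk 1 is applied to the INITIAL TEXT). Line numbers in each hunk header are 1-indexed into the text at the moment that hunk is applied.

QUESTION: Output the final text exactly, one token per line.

Hunk 1: at line 2 remove [scgnt,iilkz] add [vizyj] -> 8 lines: lxolp encdm lhi vizyj nqv wiipq poboe pkam
Hunk 2: at line 2 remove [vizyj,nqv,wiipq] add [frtnu] -> 6 lines: lxolp encdm lhi frtnu poboe pkam
Hunk 3: at line 3 remove [frtnu,poboe] add [ttrrw] -> 5 lines: lxolp encdm lhi ttrrw pkam
Hunk 4: at line 2 remove [lhi] add [bmm,btnj] -> 6 lines: lxolp encdm bmm btnj ttrrw pkam
Hunk 5: at line 2 remove [bmm,btnj,ttrrw] add [zxsbb,ehrg] -> 5 lines: lxolp encdm zxsbb ehrg pkam
Hunk 6: at line 2 remove [zxsbb,ehrg] add [dyq,lrow,xkr] -> 6 lines: lxolp encdm dyq lrow xkr pkam

Answer: lxolp
encdm
dyq
lrow
xkr
pkam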